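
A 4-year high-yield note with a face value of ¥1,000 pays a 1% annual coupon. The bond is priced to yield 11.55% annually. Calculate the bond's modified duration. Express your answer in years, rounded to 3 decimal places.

3.519 years

Periodic yield y = 0.1155. First find Macaulay duration:
  t   CF        PV=CF/(1+0.1155)^t    t·PV
  1        10.00         8.9646         8.9646
  2        10.00         8.0364        16.0728
  3        10.00         7.2043        21.6129
  4     1,010.00       652.2935     2,609.1741
  Σ                    676.4988     2,655.8244
P = 676.4988; Macaulay duration = 2,655.8244 / 676.4988 = 3.92584 years.
Modified duration = D_Mac / (1 + y) = 3.92584 / 1.1155 = 3.51935 years.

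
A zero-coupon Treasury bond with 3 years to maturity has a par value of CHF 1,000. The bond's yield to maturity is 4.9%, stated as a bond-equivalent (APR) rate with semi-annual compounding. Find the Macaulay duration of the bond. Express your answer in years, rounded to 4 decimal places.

3.0000 years

A zero-coupon bond has a single cash flow at maturity, so its Macaulay duration equals its maturity: 3 years.
(Equivalently: 6 semi-annual periods ÷ 2 = 3 years.)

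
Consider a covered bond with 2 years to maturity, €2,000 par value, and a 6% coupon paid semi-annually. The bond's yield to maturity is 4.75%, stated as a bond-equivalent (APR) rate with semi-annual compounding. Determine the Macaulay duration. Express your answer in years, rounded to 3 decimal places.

Periodic yield y = 0.02375. Discount each cash flow and weight by its period:
  t   CF        PV=CF/(1+0.02375)^t    t·PV
  1        60.00        58.6081        58.6081
  2        60.00        57.2484       114.4968
  3        60.00        55.9203       167.7609
  4     2,060.00     1,875.3899     7,501.5594
  Σ                  2,047.1666     7,842.4252
Price P = Σ PV = 2,047.1666.
Macaulay duration = Σ(t·PV) / P = 7,842.4252 / 2,047.1666 = 3.83087 half-year periods.
In years: 3.83087 / 2 = 1.91543 years.

1.915 years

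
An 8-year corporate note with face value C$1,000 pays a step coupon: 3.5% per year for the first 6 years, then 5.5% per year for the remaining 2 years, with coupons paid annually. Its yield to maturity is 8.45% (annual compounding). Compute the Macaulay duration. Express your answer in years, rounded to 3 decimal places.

Periodic yield y = 0.0845. Discount each cash flow and weight by its year:
  t   CF        PV=CF/(1+0.0845)^t    t·PV
  1        35.00        32.2729        32.2729
  2        35.00        29.7584        59.5167
  3        35.00        27.4397        82.3191
  4        35.00        25.3017       101.2068
  5        35.00        23.3303       116.6515
  6        35.00        21.5125       129.0749
  7        55.00        31.1714       218.1995
  8     1,055.00       551.3356     4,410.6845
  Σ                    742.1224     5,149.9261
Price P = Σ PV = 742.1224.
Macaulay duration = Σ(t·PV) / P = 5,149.9261 / 742.1224 = 6.93946 years.

6.939 years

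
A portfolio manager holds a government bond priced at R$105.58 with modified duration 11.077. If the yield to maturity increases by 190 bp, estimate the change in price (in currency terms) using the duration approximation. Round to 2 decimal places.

Duration approximation: ΔP/P ≈ -D_mod · Δy = -11.077 × (+0.019) = -0.210463.
ΔP ≈ 105.58 × (-0.210463) = -22.22068354.

-R$22.22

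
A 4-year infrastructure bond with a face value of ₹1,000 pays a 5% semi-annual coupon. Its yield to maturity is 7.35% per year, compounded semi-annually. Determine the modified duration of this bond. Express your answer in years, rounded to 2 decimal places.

3.53 years

Periodic yield y = 0.03675. First find Macaulay duration:
  t   CF        PV=CF/(1+0.03675)^t    t·PV
  1        25.00        24.1138        24.1138
  2        25.00        23.2590        46.5181
  3        25.00        22.4346        67.3037
  4        25.00        21.6393        86.5573
  5        25.00        20.8723       104.3614
  6        25.00        20.1324       120.7945
  7        25.00        19.4188       135.9314
  8     1,025.00       767.9475     6,143.5797
  Σ                    919.8177     6,729.1599
P = 919.8177; Macaulay duration = 6,729.1599 / 919.8177 = 7.31575 half-year periods = 3.65788 years.
Modified duration = D_Mac / (1 + y) = 3.65788 / 1.03675 = 3.52822 years.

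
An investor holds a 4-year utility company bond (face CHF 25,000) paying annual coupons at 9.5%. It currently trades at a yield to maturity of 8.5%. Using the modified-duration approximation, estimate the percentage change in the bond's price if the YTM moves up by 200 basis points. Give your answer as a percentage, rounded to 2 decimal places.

Periodic yield y = 0.085. Modified duration first:
  t   CF        PV=CF/(1+0.085)^t    t·PV
  1     2,375.00     2,188.9401     2,188.9401
  2     2,375.00     2,017.4563     4,034.9126
  3     2,375.00     1,859.4067     5,578.2202
  4    27,375.00    19,753.0960    79,012.3841
  Σ                 25,818.8992    90,814.4570
P = 25,818.8992; D_Mac = 3.51736 yrs; D_mod = 3.51736/(1+0.085) = 3.24181 yrs.
ΔP/P ≈ -D_mod · Δy = -3.24181 × (+0.02) = -0.064836 = -6.4836%.

-6.48%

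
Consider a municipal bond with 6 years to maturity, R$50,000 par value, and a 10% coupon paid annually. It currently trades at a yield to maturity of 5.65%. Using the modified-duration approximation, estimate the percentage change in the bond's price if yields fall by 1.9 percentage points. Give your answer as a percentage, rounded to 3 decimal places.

Periodic yield y = 0.0565. Modified duration first:
  t   CF        PV=CF/(1+0.0565)^t    t·PV
  1     5,000.00     4,732.6077     4,732.6077
  2     5,000.00     4,479.5151     8,959.0301
  3     5,000.00     4,239.9575    12,719.8724
  4     5,000.00     4,013.2110    16,052.8442
  5     5,000.00     3,798.5907    18,992.9534
  6    55,000.00    39,549.9265   237,299.5592
  Σ                 60,813.8085   298,756.8670
P = 60,813.8085; D_Mac = 4.91265 yrs; D_mod = 4.91265/(1+0.0565) = 4.64993 yrs.
ΔP/P ≈ -D_mod · Δy = -4.64993 × (-0.019) = +0.088349 = +8.8349%.

+8.835%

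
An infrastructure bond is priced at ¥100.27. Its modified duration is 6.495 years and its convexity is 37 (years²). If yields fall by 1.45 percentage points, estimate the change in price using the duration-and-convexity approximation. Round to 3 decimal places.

+¥9.833

Duration effect: -D_mod·Δy = -6.495 × (-0.0145) = +0.0941775
Convexity effect: ½·C·(Δy)² = 0.5 × 37 × (-0.0145)² = +0.003889625
ΔP/P ≈ +0.0941775 + 0.003889625 = +0.098067125
ΔP ≈ 100.27 × (+0.098067125) = +9.83319062375.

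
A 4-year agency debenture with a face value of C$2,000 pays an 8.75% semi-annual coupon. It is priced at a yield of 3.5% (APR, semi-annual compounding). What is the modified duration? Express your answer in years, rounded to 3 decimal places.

3.453 years

Periodic yield y = 0.0175. First find Macaulay duration:
  t   CF        PV=CF/(1+0.0175)^t    t·PV
  1        87.50        85.9951        85.9951
  2        87.50        84.5161       169.0321
  3        87.50        83.0625       249.1874
  4        87.50        81.6339       326.5355
  5        87.50        80.2298       401.1492
  6        87.50        78.8500       473.0998
  7        87.50        77.4938       542.4568
  8     2,087.50     1,816.9842    14,535.8733
  Σ                  2,388.7653    16,783.3292
P = 2,388.7653; Macaulay duration = 16,783.3292 / 2,388.7653 = 7.02594 half-year periods = 3.51297 years.
Modified duration = D_Mac / (1 + y) = 3.51297 / 1.0175 = 3.45255 years.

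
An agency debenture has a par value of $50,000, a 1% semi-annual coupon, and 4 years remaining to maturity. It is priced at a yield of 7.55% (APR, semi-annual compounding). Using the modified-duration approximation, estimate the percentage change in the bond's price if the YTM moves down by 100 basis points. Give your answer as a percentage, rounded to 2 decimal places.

Periodic yield y = 0.03775. Modified duration first:
  t   CF        PV=CF/(1+0.03775)^t    t·PV
  1       250.00       240.9058       240.9058
  2       250.00       232.1424       464.2849
  3       250.00       223.6978       671.0935
  4       250.00       215.5604       862.2417
  5       250.00       207.7190     1,038.5952
  6       250.00       200.1629     1,200.9773
  7       250.00       192.8816     1,350.1712
  8    50,250.00    37,358.9042   298,871.2340
  Σ                 38,871.9743   304,699.5036
P = 38,871.9743; D_Mac = 7.83854 half-year periods = 3.91927 yrs; D_mod = 3.91927/(1+0.03775) = 3.77670 yrs.
ΔP/P ≈ -D_mod · Δy = -3.77670 × (-0.01) = +0.037767 = +3.7767%.

+3.78%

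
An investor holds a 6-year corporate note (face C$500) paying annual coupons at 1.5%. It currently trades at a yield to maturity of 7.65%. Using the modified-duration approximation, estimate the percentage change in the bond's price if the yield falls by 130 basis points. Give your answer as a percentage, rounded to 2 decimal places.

+6.92%

Periodic yield y = 0.0765. Modified duration first:
  t   CF        PV=CF/(1+0.0765)^t    t·PV
  1         7.50         6.9670         6.9670
  2         7.50         6.4719        12.9438
  3         7.50         6.0120        18.0360
  4         7.50         5.5848        22.3391
  5         7.50         5.1879        25.9395
  6       507.50       326.1008     1,956.6047
  Σ                    356.3244     2,042.8301
P = 356.3244; D_Mac = 5.73306 yrs; D_mod = 5.73306/(1+0.0765) = 5.32565 yrs.
ΔP/P ≈ -D_mod · Δy = -5.32565 × (-0.013) = +0.069233 = +6.9233%.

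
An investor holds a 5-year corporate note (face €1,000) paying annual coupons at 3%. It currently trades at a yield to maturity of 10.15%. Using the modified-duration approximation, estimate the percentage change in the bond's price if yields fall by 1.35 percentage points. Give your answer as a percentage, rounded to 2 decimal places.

+5.71%

Periodic yield y = 0.1015. Modified duration first:
  t   CF        PV=CF/(1+0.1015)^t    t·PV
  1        30.00        27.2356        27.2356
  2        30.00        24.7259        49.4518
  3        30.00        22.4475        67.3425
  4        30.00        20.3790        81.5161
  5     1,030.00       635.2062     3,176.0309
  Σ                    729.9942     3,401.5769
P = 729.9942; D_Mac = 4.65973 yrs; D_mod = 4.65973/(1+0.1015) = 4.23035 yrs.
ΔP/P ≈ -D_mod · Δy = -4.23035 × (-0.0135) = +0.057110 = +5.7110%.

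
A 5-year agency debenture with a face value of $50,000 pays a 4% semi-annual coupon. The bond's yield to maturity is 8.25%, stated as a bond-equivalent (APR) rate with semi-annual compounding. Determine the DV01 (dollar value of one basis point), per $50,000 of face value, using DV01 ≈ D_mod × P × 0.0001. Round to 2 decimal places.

Periodic yield y = 0.04125.
  t   CF        PV=CF/(1+0.04125)^t    t·PV
  1     1,000.00       960.3842       960.3842
  2     1,000.00       922.3377     1,844.6754
  3     1,000.00       885.7985     2,657.3956
  4     1,000.00       850.7069     3,402.8275
  5     1,000.00       817.0054     4,085.0270
  6     1,000.00       784.6390     4,707.8342
  7     1,000.00       753.5549     5,274.8843
  8     1,000.00       723.7022     5,789.6175
  9     1,000.00       695.0321     6,255.2890
  10   51,000.00    34,042.3891   340,423.8915
  Σ                 41,435.5501   375,401.8262
P = 41,435.5501; D_Mac = 9.05990 half-year periods = 4.52995 yrs; D_mod = 4.35049 yrs.
DV01 ≈ 4.35049 × 41,435.5501 × 0.0001 = 18.026498.

$18.03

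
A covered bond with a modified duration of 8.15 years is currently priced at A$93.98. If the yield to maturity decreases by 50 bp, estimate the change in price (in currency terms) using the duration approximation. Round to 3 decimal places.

Duration approximation: ΔP/P ≈ -D_mod · Δy = -8.15 × (-0.005) = +0.040750.
ΔP ≈ 93.98 × (+0.040750) = +3.829685.

+A$3.830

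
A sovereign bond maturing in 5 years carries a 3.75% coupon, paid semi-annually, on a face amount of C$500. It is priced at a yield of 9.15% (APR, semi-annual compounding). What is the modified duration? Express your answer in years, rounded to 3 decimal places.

4.344 years

Periodic yield y = 0.04575. First find Macaulay duration:
  t   CF        PV=CF/(1+0.04575)^t    t·PV
  1        9.375         8.9649         8.9649
  2        9.375         8.5727        17.1453
  3        9.375         8.1976        24.5929
  4        9.375         7.8390        31.3559
  5        9.375         7.4960        37.4802
  6        9.375         7.1681        43.0086
  7        9.375         6.8545        47.9815
  8        9.375         6.5546        52.4371
  9        9.375         6.2679        56.4109
  10     509.375       325.6559     3,256.5586
  Σ                    393.5711     3,575.9358
P = 393.5711; Macaulay duration = 3,575.9358 / 393.5711 = 9.08587 half-year periods = 4.54293 years.
Modified duration = D_Mac / (1 + y) = 4.54293 / 1.04575 = 4.34419 years.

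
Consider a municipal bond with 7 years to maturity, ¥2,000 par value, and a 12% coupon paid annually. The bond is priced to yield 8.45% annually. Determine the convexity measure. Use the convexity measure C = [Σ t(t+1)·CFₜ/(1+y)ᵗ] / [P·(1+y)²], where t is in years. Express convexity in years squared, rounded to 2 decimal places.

With y = 0.0845:
  t   CF        PV=CF/(1+0.0845)^t    t·PV        t(t+1)·PV
  1       240.00       221.3001       221.3001         442.6003
  2       240.00       204.0573       408.1146       1,224.3438
  3       240.00       188.1579       564.4738       2,257.8954
  4       240.00       173.4974       693.9897       3,469.9484
  5       240.00       159.9792       799.8959       4,799.3753
  6       240.00       147.5142       885.0854       6,195.5975
  7     2,240.00     1,269.5246     8,886.6723      71,093.3781
  Σ                  2,364.0308    12,459.5318      89,483.1387
P = 2,364.0308.
Convexity = Σ t(t+1)·PV / [P·(1+y)²] = 89,483.1387 / (2,364.0308 × 1.176140) = 32.18318.

32.18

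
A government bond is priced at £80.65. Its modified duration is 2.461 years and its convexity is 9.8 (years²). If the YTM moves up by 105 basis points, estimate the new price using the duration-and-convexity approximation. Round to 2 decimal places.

£78.61

Duration effect: -D_mod·Δy = -2.461 × (+0.0105) = -0.0258405
Convexity effect: ½·C·(Δy)² = 0.5 × 9.8 × (0.0105)² = +0.000540225
ΔP/P ≈ -0.0258405 + 0.000540225 = -0.025300275
New price ≈ 80.65 × (1 - 0.025300275) = 78.60953282125.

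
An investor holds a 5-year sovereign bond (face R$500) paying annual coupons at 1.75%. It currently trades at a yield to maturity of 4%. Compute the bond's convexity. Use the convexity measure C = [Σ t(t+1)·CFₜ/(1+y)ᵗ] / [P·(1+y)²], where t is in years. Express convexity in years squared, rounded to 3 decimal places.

26.412

With y = 0.04:
  t   CF        PV=CF/(1+0.04)^t    t·PV        t(t+1)·PV
  1         8.75         8.4135         8.4135          16.8269
  2         8.75         8.0899        16.1797          48.5392
  3         8.75         7.7787        23.3362          93.3446
  4         8.75         7.4795        29.9181         149.5907
  5       508.75       418.1554     2,090.7771      12,544.6625
  Σ                    449.9170     2,168.6246      12,852.9639
P = 449.9170.
Convexity = Σ t(t+1)·PV / [P·(1+y)²] = 12,852.9639 / (449.9170 × 1.081600) = 26.41218.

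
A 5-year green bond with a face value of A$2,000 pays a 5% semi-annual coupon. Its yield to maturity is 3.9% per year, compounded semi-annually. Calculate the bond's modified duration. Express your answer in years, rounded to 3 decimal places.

Periodic yield y = 0.0195. First find Macaulay duration:
  t   CF        PV=CF/(1+0.0195)^t    t·PV
  1        50.00        49.0436        49.0436
  2        50.00        48.1056        96.2112
  3        50.00        47.1855       141.5564
  4        50.00        46.2830       185.1318
  5        50.00        45.3977       226.9885
  6        50.00        44.5294       267.1763
  7        50.00        43.6777       305.7436
  8        50.00        42.8422       342.7379
  9        50.00        42.0228       378.2052
  10    2,050.00     1,689.9800    16,899.7998
  Σ                  2,099.0674    18,892.5943
P = 2,099.0674; Macaulay duration = 18,892.5943 / 2,099.0674 = 9.00047 half-year periods = 4.50024 years.
Modified duration = D_Mac / (1 + y) = 4.50024 / 1.0195 = 4.41416 years.

4.414 years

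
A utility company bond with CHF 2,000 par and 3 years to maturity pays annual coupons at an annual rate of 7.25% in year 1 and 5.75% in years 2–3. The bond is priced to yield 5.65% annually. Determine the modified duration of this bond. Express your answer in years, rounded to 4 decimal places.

Periodic yield y = 0.0565. First find Macaulay duration:
  t   CF        PV=CF/(1+0.0565)^t    t·PV
  1       145.00       137.2456       137.2456
  2       115.00       103.0288       206.0577
  3     2,115.00     1,793.5020     5,380.5060
  Σ                  2,033.7765     5,723.8093
P = 2,033.7765; Macaulay duration = 5,723.8093 / 2,033.7765 = 2.81437 years.
Modified duration = D_Mac / (1 + y) = 2.81437 / 1.0565 = 2.66387 years.

2.6639 years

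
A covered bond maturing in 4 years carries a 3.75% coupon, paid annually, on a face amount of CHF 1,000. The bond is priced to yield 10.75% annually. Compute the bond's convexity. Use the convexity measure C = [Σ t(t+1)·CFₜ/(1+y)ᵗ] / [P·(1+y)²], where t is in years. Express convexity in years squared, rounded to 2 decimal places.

14.99

With y = 0.1075:
  t   CF        PV=CF/(1+0.1075)^t    t·PV        t(t+1)·PV
  1        37.50        33.8600        33.8600          67.7201
  2        37.50        30.5734        61.1468         183.4404
  3        37.50        27.6058        82.8173         331.2694
  4     1,037.50       689.6253     2,758.5011      13,792.5054
  Σ                    781.6645     2,936.3253      14,374.9353
P = 781.6645.
Convexity = Σ t(t+1)·PV / [P·(1+y)²] = 14,374.9353 / (781.6645 × 1.226556) = 14.99333.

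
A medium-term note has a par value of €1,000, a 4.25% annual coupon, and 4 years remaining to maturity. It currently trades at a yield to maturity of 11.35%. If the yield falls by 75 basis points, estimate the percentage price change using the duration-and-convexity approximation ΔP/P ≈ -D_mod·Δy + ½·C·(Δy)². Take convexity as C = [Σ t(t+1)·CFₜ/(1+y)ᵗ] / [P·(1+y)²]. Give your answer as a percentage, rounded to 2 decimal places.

With y = 0.1135:
  t   CF        PV=CF/(1+0.1135)^t    t·PV        t(t+1)·PV
  1        42.50        38.1679        38.1679          76.3359
  2        42.50        34.2774        68.5549         205.6647
  3        42.50        30.7835        92.3506         369.4022
  4     1,042.50       678.1335     2,712.5339      13,562.6693
  Σ                    781.3624     2,911.6073      14,214.0721
P = 781.3624; D_Mac = 3.72632 yrs; D_mod = 3.34649 yrs; C = 14.67187.
Duration effect: -3.34649 × (-0.0075) = +0.025099
Convexity effect: 0.5 × 14.67187 × (-0.0075)² = +0.0004126
ΔP/P ≈ +0.025099 + 0.0004126 = +0.025511 = +2.5511%.

+2.55%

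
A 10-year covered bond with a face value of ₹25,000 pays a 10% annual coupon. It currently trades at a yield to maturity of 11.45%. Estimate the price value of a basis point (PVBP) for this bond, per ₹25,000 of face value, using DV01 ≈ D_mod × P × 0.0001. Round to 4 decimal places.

₹13.5803

Periodic yield y = 0.1145.
  t   CF        PV=CF/(1+0.1145)^t    t·PV
  1     2,500.00     2,243.1584     2,243.1584
  2     2,500.00     2,012.7038     4,025.4076
  3     2,500.00     1,805.9253     5,417.7760
  4     2,500.00     1,620.3906     6,481.5624
  5     2,500.00     1,453.9171     7,269.5855
  6     2,500.00     1,304.5465     7,827.2791
  7     2,500.00     1,170.5218     8,193.6525
  8     2,500.00     1,050.2663     8,402.1303
  9     2,500.00       942.3654     8,481.2890
  10   27,500.00     9,301.0497    93,010.4971
  Σ                 22,904.8449   151,352.3379
P = 22,904.8449; D_Mac = 6.60787 yrs; D_mod = 5.92900 yrs.
DV01 ≈ 5.92900 × 22,904.8449 × 0.0001 = 13.580291.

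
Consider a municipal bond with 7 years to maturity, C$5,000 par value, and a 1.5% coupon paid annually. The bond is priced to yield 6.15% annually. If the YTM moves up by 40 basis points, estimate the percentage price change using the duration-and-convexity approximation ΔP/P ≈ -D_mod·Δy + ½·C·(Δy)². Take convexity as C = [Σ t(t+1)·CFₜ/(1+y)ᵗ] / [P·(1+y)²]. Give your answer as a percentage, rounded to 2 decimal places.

-2.46%

With y = 0.0615:
  t   CF        PV=CF/(1+0.0615)^t    t·PV        t(t+1)·PV
  1        75.00        70.6547        70.6547         141.3095
  2        75.00        66.5612       133.1224         399.3673
  3        75.00        62.7049       188.1146         752.4584
  4        75.00        59.0719       236.2878       1,181.4389
  5        75.00        55.6495       278.2475       1,669.4850
  6        75.00        52.4253       314.5521       2,201.8644
  7     5,075.00     3,341.9201    23,393.4404     187,147.5233
  Σ                  3,708.9877    24,614.4195     193,493.4468
P = 3,708.9877; D_Mac = 6.63643 yrs; D_mod = 6.25193 yrs; C = 46.29892.
Duration effect: -6.25193 × (+0.004) = -0.025008
Convexity effect: 0.5 × 46.29892 × (0.004)² = +0.0003704
ΔP/P ≈ -0.025008 + 0.0003704 = -0.024637 = -2.4637%.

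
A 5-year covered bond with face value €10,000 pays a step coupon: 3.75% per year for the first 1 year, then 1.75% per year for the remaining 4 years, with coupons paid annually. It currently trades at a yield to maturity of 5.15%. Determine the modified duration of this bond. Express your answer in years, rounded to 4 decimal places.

4.4994 years

Periodic yield y = 0.0515. First find Macaulay duration:
  t   CF        PV=CF/(1+0.0515)^t    t·PV
  1       375.00       356.6334       356.6334
  2       175.00       158.2776       316.5552
  3       175.00       150.5255       451.5766
  4       175.00       143.1532       572.6126
  5    10,175.00     7,915.6764    39,578.3821
  Σ                  8,724.2661    41,275.7600
P = 8,724.2661; Macaulay duration = 41,275.7600 / 8,724.2661 = 4.73114 years.
Modified duration = D_Mac / (1 + y) = 4.73114 / 1.0515 = 4.49942 years.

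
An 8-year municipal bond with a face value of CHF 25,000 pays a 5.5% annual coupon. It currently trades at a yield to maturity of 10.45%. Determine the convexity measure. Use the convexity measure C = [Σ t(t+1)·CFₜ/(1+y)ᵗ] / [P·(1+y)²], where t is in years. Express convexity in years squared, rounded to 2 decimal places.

With y = 0.1045:
  t   CF        PV=CF/(1+0.1045)^t    t·PV        t(t+1)·PV
  1     1,375.00     1,244.9072     1,244.9072       2,489.8144
  2     1,375.00     1,127.1229     2,254.2457       6,762.7372
  3     1,375.00     1,020.4824     3,061.4473      12,245.7893
  4     1,375.00       923.9316     3,695.7264      18,478.6318
  5     1,375.00       836.5157     4,182.5785      25,095.4710
  6     1,375.00       757.3705     4,544.2229      31,809.5604
  7     1,375.00       685.7134     4,799.9940      38,399.9522
  8    26,375.00    11,908.7645    95,270.1159     857,431.0433
  Σ                 18,504.8082   119,053.2380     992,712.9996
P = 18,504.8082.
Convexity = Σ t(t+1)·PV / [P·(1+y)²] = 992,712.9996 / (18,504.8082 × 1.219920) = 43.97519.

43.98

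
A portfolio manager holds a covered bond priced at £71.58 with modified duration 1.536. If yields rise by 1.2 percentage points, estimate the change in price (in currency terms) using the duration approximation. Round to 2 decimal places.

Duration approximation: ΔP/P ≈ -D_mod · Δy = -1.536 × (+0.012) = -0.018432.
ΔP ≈ 71.58 × (-0.018432) = -1.31936256.

-£1.32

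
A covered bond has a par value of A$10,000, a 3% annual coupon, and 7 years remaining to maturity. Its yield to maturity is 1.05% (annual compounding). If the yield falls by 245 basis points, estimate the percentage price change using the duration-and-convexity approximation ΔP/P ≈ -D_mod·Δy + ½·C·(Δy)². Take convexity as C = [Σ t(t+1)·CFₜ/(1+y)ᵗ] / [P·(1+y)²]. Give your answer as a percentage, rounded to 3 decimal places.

With y = 0.0105:
  t   CF        PV=CF/(1+0.0105)^t    t·PV        t(t+1)·PV
  1       300.00       296.8827       296.8827         593.7655
  2       300.00       293.7979       587.5957       1,762.7871
  3       300.00       290.7450       872.2351       3,488.9404
  4       300.00       287.7239     1,150.8957       5,754.4786
  5       300.00       284.7342     1,423.6711       8,542.0266
  6       300.00       281.7756     1,690.6535      11,834.5742
  7    10,300.00     9,573.7702    67,016.3915     536,131.1323
  Σ                 11,309.4296    73,038.3254     568,107.7047
P = 11,309.4296; D_Mac = 6.45818 yrs; D_mod = 6.39107 yrs; C = 49.19459.
Duration effect: -6.39107 × (-0.0245) = +0.156581
Convexity effect: 0.5 × 49.19459 × (-0.0245)² = +0.0147645
ΔP/P ≈ +0.156581 + 0.0147645 = +0.171346 = +17.1346%.

+17.135%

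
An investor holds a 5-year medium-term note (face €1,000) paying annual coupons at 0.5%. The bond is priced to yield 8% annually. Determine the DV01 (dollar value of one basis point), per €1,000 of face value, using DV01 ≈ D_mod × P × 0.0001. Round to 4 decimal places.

€0.3203

Periodic yield y = 0.08.
  t   CF        PV=CF/(1+0.08)^t    t·PV
  1         5.00         4.6296         4.6296
  2         5.00         4.2867         8.5734
  3         5.00         3.9692        11.9075
  4         5.00         3.6751        14.7006
  5     1,005.00       683.9861     3,419.9306
  Σ                    700.5467     3,459.7417
P = 700.5467; D_Mac = 4.93863 yrs; D_mod = 4.57281 yrs.
DV01 ≈ 4.57281 × 700.5467 × 0.0001 = 0.320346.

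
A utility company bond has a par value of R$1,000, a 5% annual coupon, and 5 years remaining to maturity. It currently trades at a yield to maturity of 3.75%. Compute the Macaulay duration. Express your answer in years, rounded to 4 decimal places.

4.5598 years

Periodic yield y = 0.0375. Discount each cash flow and weight by its year:
  t   CF        PV=CF/(1+0.0375)^t    t·PV
  1        50.00        48.1928        48.1928
  2        50.00        46.4509        92.9017
  3        50.00        44.7719       134.3158
  4        50.00        43.1537       172.6146
  5     1,050.00       873.4716     4,367.3578
  Σ                  1,056.0408     4,815.3827
Price P = Σ PV = 1,056.0408.
Macaulay duration = Σ(t·PV) / P = 4,815.3827 / 1,056.0408 = 4.55985 years.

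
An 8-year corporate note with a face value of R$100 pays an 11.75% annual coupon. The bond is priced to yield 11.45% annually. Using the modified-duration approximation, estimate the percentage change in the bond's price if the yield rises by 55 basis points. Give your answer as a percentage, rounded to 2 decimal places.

-2.77%

Periodic yield y = 0.1145. Modified duration first:
  t   CF        PV=CF/(1+0.1145)^t    t·PV
  1        11.75        10.5428        10.5428
  2        11.75         9.4597        18.9194
  3        11.75         8.4878        25.4635
  4        11.75         7.6158        30.4633
  5        11.75         6.8334        34.1671
  6        11.75         6.1314        36.7882
  7        11.75         5.5015        38.5102
  8       111.75        46.9469       375.5752
  Σ                    101.5194       570.4298
P = 101.5194; D_Mac = 5.61893 yrs; D_mod = 5.61893/(1+0.1145) = 5.04166 yrs.
ΔP/P ≈ -D_mod · Δy = -5.04166 × (+0.0055) = -0.027729 = -2.7729%.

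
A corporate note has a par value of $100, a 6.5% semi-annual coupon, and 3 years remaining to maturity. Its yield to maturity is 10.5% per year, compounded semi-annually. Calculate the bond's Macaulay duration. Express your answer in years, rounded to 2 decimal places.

2.76 years

Periodic yield y = 0.0525. Discount each cash flow and weight by its period:
  t   CF        PV=CF/(1+0.0525)^t    t·PV
  1         3.25         3.0879         3.0879
  2         3.25         2.9339         5.8677
  3         3.25         2.7875         8.3625
  4         3.25         2.6485        10.5939
  5         3.25         2.5164        12.5818
  6       103.25        75.9552       455.7311
  Σ                     89.9293       496.2249
Price P = Σ PV = 89.9293.
Macaulay duration = Σ(t·PV) / P = 496.2249 / 89.9293 = 5.51795 half-year periods.
In years: 5.51795 / 2 = 2.75897 years.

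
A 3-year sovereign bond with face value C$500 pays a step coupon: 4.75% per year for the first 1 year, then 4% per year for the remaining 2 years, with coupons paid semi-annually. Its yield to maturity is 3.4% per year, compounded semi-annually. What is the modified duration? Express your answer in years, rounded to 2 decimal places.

Periodic yield y = 0.017. First find Macaulay duration:
  t   CF        PV=CF/(1+0.017)^t    t·PV
  1       11.875        11.6765        11.6765
  2       11.875        11.4813        22.9626
  3       10.000         9.5069        28.5206
  4       10.000         9.3479        37.3918
  5       10.000         9.1917        45.9584
  6      510.000       460.9401     2,765.6404
  Σ                    512.1444     2,912.1503
P = 512.1444; Macaulay duration = 2,912.1503 / 512.1444 = 5.68619 half-year periods = 2.84310 years.
Modified duration = D_Mac / (1 + y) = 2.84310 / 1.017 = 2.79557 years.

2.80 years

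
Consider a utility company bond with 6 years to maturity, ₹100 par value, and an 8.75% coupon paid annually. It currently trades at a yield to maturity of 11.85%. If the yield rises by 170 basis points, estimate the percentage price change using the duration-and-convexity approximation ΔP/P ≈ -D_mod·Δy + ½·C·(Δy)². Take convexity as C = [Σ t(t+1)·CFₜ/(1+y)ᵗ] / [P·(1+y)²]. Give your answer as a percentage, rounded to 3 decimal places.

-6.980%

With y = 0.1185:
  t   CF        PV=CF/(1+0.1185)^t    t·PV        t(t+1)·PV
  1         8.75         7.8230         7.8230          15.6460
  2         8.75         6.9942        13.9883          41.9650
  3         8.75         6.2532        18.7595          75.0380
  4         8.75         5.5907        22.3627         111.8135
  5         8.75         4.9984        24.9918         149.9510
  6       108.75        55.5410       333.2457       2,332.7201
  Σ                     87.2003       421.1711       2,727.1335
P = 87.2003; D_Mac = 4.82993 yrs; D_mod = 4.31822 yrs; C = 24.99864.
Duration effect: -4.31822 × (+0.017) = -0.073410
Convexity effect: 0.5 × 24.99864 × (0.017)² = +0.0036123
ΔP/P ≈ -0.073410 + 0.0036123 = -0.069797 = -6.9797%.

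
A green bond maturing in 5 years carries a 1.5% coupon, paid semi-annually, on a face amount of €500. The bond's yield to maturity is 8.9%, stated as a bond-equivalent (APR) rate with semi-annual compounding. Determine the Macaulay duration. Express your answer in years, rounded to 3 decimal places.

4.795 years

Periodic yield y = 0.0445. Discount each cash flow and weight by its period:
  t   CF        PV=CF/(1+0.0445)^t    t·PV
  1         3.75         3.5902         3.5902
  2         3.75         3.4373         6.8746
  3         3.75         3.2908         9.8725
  4         3.75         3.1506        12.6025
  5         3.75         3.0164        15.0820
  6         3.75         2.8879        17.3273
  7         3.75         2.7649        19.3540
  8         3.75         2.6471        21.1765
  9         3.75         2.5343        22.8086
  10      503.75       325.9347     3,259.3471
  Σ                    353.2542     3,388.0353
Price P = Σ PV = 353.2542.
Macaulay duration = Σ(t·PV) / P = 3,388.0353 / 353.2542 = 9.59093 half-year periods.
In years: 9.59093 / 2 = 4.79546 years.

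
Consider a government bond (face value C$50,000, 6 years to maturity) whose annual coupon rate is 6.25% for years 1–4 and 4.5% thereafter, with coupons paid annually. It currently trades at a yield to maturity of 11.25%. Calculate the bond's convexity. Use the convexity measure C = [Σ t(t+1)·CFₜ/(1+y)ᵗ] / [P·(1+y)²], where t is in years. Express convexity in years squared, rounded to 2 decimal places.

With y = 0.1125:
  t   CF        PV=CF/(1+0.1125)^t    t·PV        t(t+1)·PV
  1     3,125.00     2,808.9888     2,808.9888       5,617.9775
  2     3,125.00     2,524.9337     5,049.8674      15,149.6023
  3     3,125.00     2,269.6033     6,808.8100      27,235.2401
  4     3,125.00     2,040.0929     8,160.3716      40,801.8579
  5     2,250.00     1,320.3298     6,601.6489      39,609.8935
  6    52,250.00    27,560.4419   165,362.6515   1,157,538.5602
  Σ                 38,524.3904   194,792.3382   1,285,953.1316
P = 38,524.3904.
Convexity = Σ t(t+1)·PV / [P·(1+y)²] = 1,285,953.1316 / (38,524.3904 × 1.237656) = 26.97052.

26.97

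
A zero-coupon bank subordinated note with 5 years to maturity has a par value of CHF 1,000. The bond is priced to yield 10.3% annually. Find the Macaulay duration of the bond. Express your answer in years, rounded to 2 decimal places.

A zero-coupon bond has a single cash flow at maturity, so its Macaulay duration equals its maturity: 5 years.

5.00 years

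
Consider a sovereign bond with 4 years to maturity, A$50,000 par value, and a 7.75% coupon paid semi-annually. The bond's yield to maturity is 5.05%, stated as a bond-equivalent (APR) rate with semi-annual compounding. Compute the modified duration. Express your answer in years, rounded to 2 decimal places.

Periodic yield y = 0.02525. First find Macaulay duration:
  t   CF        PV=CF/(1+0.02525)^t    t·PV
  1     1,937.50     1,889.7830     1,889.7830
  2     1,937.50     1,843.2411     3,686.4823
  3     1,937.50     1,797.8455     5,393.5366
  4     1,937.50     1,753.5680     7,014.2718
  5     1,937.50     1,710.3808     8,551.9042
  6     1,937.50     1,668.2573    10,009.5440
  7     1,937.50     1,627.1713    11,390.1988
  8    51,937.50    42,544.4406   340,355.5246
  Σ                 54,834.6876   388,291.2453
P = 54,834.6876; Macaulay duration = 388,291.2453 / 54,834.6876 = 7.08112 half-year periods = 3.54056 years.
Modified duration = D_Mac / (1 + y) = 3.54056 / 1.02525 = 3.45336 years.

3.45 years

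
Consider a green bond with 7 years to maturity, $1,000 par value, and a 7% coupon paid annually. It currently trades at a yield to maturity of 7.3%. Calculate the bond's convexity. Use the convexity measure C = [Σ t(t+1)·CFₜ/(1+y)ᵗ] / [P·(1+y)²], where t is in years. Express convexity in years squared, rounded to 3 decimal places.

37.272

With y = 0.073:
  t   CF        PV=CF/(1+0.073)^t    t·PV        t(t+1)·PV
  1        70.00        65.2377        65.2377         130.4753
  2        70.00        60.7993       121.5986         364.7958
  3        70.00        56.6629       169.9887         679.9549
  4        70.00        52.8079       211.2317       1,056.1586
  5        70.00        49.2152       246.0761       1,476.4566
  6        70.00        45.8669       275.2016       1,926.4112
  7     1,070.00       653.4099     4,573.8694      36,590.9555
  Σ                    983.9999     5,663.2039      42,225.2080
P = 983.9999.
Convexity = Σ t(t+1)·PV / [P·(1+y)²] = 42,225.2080 / (983.9999 × 1.151329) = 37.27154.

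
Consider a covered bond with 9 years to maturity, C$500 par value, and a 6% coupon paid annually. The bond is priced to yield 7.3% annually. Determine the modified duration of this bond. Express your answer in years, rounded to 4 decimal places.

Periodic yield y = 0.073. First find Macaulay duration:
  t   CF        PV=CF/(1+0.073)^t    t·PV
  1        30.00        27.9590        27.9590
  2        30.00        26.0568        52.1137
  3        30.00        24.2841        72.8523
  4        30.00        22.6320        90.5279
  5        30.00        21.0922       105.4612
  6        30.00        19.6573       117.9435
  7        30.00        18.3199       128.2393
  8        30.00        17.0735       136.5883
  9       530.00       281.1113     2,530.0021
  Σ                    458.1862     3,261.6873
P = 458.1862; Macaulay duration = 3,261.6873 / 458.1862 = 7.11869 years.
Modified duration = D_Mac / (1 + y) = 7.11869 / 1.073 = 6.63438 years.

6.6344 years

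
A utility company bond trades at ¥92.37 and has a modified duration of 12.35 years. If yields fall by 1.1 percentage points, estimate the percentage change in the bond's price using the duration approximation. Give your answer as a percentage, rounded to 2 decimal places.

Duration approximation: ΔP/P ≈ -D_mod · Δy = -12.35 × (-0.011) = +0.135850.
As a percentage: +13.5850%.

+13.59%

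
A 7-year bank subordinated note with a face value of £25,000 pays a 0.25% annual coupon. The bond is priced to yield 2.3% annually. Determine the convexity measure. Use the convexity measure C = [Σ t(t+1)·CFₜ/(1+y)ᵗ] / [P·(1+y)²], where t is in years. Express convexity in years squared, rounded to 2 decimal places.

52.93

With y = 0.023:
  t   CF        PV=CF/(1+0.023)^t    t·PV        t(t+1)·PV
  1        62.50        61.0948        61.0948         122.1896
  2        62.50        59.7212       119.4425         358.3274
  3        62.50        58.3785       175.1356         700.5423
  4        62.50        57.0660       228.2640       1,141.3201
  5        62.50        55.7830       278.9150       1,673.4899
  6        62.50        54.5288       327.1730       2,290.2110
  7    25,062.50    21,374.4503   149,621.1519   1,196,969.2153
  Σ                 21,721.0227   150,811.1768   1,203,255.2957
P = 21,721.0227.
Convexity = Σ t(t+1)·PV / [P·(1+y)²] = 1,203,255.2957 / (21,721.0227 × 1.046529) = 52.93297.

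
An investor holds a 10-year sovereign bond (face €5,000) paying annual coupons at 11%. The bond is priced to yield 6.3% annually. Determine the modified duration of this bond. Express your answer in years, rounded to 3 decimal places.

6.607 years

Periodic yield y = 0.063. First find Macaulay duration:
  t   CF        PV=CF/(1+0.063)^t    t·PV
  1       550.00       517.4036       517.4036
  2       550.00       486.7390       973.4780
  3       550.00       457.8918     1,373.6755
  4       550.00       430.7543     1,723.0172
  5       550.00       405.2251     2,026.1256
  6       550.00       381.2090     2,287.2538
  7       550.00       358.6161     2,510.3130
  8       550.00       337.3623     2,698.8986
  9       550.00       317.3681     2,856.3131
  10    5,550.00     3,012.7309    30,127.3087
  Σ                  6,705.3003    47,093.7872
P = 6,705.3003; Macaulay duration = 47,093.7872 / 6,705.3003 = 7.02337 years.
Modified duration = D_Mac / (1 + y) = 7.02337 / 1.063 = 6.60712 years.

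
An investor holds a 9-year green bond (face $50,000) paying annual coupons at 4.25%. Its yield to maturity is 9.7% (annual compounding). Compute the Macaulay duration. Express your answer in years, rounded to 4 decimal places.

7.3265 years

Periodic yield y = 0.097. Discount each cash flow and weight by its year:
  t   CF        PV=CF/(1+0.097)^t    t·PV
  1     2,125.00     1,937.1012     1,937.1012
  2     2,125.00     1,765.8169     3,531.6339
  3     2,125.00     1,609.6782     4,829.0345
  4     2,125.00     1,467.3456     5,869.3825
  5     2,125.00     1,337.5986     6,687.9929
  6     2,125.00     1,219.3241     7,315.9448
  7     2,125.00     1,111.5079     7,780.5551
  8     2,125.00     1,013.2250     8,105.8003
  9    52,125.00    22,656.1661   203,905.4948
  Σ                 34,117.7636   249,962.9399
Price P = Σ PV = 34,117.7636.
Macaulay duration = Σ(t·PV) / P = 249,962.9399 / 34,117.7636 = 7.32647 years.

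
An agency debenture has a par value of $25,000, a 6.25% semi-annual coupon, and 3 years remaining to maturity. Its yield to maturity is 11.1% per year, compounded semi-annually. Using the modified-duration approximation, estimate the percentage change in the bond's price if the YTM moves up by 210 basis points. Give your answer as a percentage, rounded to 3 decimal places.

-5.500%

Periodic yield y = 0.0555. Modified duration first:
  t   CF        PV=CF/(1+0.0555)^t    t·PV
  1       781.25       740.1705       740.1705
  2       781.25       701.2511     1,402.5022
  3       781.25       664.3781     1,993.1343
  4       781.25       629.4440     2,517.7759
  5       781.25       596.3467     2,981.7336
  6    25,781.25    18,644.6633   111,867.9797
  Σ                 21,976.2537   121,503.2963
P = 21,976.2537; D_Mac = 5.52884 half-year periods = 2.76442 yrs; D_mod = 2.76442/(1+0.0555) = 2.61906 yrs.
ΔP/P ≈ -D_mod · Δy = -2.61906 × (+0.021) = -0.055000 = -5.5000%.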